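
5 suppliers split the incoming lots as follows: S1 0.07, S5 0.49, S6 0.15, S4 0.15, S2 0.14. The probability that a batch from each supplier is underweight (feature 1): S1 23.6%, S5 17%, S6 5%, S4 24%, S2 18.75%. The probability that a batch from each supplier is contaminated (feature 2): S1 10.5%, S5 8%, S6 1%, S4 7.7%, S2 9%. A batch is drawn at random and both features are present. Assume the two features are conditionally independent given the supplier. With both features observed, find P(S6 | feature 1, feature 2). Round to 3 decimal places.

0.006

Unnormalized posteriors (prior × likelihood):
  S1: 0.07 × 0.236 × 0.105 = 0.0017346
  S5: 0.49 × 0.17 × 0.08 = 0.006664
  S6: 0.15 × 0.05 × 0.01 = 0.000075
  S4: 0.15 × 0.24 × 0.077 = 0.002772
  S2: 0.14 × 0.1875 × 0.09 = 0.0023625
Sum = 0.0136081.
P(S6 | evidence) = 0.000075 / 0.0136081 ≈ 0.006.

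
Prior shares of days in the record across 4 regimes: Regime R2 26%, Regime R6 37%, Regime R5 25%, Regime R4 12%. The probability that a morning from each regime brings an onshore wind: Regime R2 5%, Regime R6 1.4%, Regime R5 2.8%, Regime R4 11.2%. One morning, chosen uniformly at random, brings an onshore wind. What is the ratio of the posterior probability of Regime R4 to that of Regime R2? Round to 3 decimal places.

Compute prior × likelihood for every hypothesis:
  Regime R2: 0.26 × 0.05 = 0.013
  Regime R6: 0.37 × 0.014 = 0.00518
  Regime R5: 0.25 × 0.028 = 0.007
  Regime R4: 0.12 × 0.112 = 0.01344
Sum = 0.03862.
The ratio is 0.01344 / 0.013 (the normalizer cancels) = 1.034.

1.034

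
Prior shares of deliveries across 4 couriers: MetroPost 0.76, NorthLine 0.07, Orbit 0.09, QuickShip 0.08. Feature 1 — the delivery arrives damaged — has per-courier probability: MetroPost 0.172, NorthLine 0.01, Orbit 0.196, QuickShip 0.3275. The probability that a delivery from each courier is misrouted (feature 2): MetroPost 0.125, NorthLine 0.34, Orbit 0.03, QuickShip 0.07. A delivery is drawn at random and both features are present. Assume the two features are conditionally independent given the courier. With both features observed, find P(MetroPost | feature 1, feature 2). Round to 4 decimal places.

Compute prior × likelihood for every hypothesis:
  MetroPost: 0.76 × 0.172 × 0.125 = 0.01634
  NorthLine: 0.07 × 0.01 × 0.34 = 0.000238
  Orbit: 0.09 × 0.196 × 0.03 = 0.0005292
  QuickShip: 0.08 × 0.3275 × 0.07 = 0.001834
Normalizing constant = 0.0189412.
P(MetroPost | evidence) = 0.01634 / 0.0189412 ≈ 0.8627.

0.8627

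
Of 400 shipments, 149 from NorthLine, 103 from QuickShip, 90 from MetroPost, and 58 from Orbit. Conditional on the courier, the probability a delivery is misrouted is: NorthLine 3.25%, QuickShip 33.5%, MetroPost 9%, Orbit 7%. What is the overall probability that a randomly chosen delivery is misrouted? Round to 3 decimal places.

0.129

Prior × likelihood for each hypothesis:
  NorthLine: 0.3725 × 0.0325 = 0.01210625
  QuickShip: 0.2575 × 0.335 = 0.0862625
  MetroPost: 0.225 × 0.09 = 0.02025
  Orbit: 0.145 × 0.07 = 0.01015
P(misrouted) = 0.01210625 + 0.0862625 + 0.02025 + 0.01015 = 0.12876875 → 0.129.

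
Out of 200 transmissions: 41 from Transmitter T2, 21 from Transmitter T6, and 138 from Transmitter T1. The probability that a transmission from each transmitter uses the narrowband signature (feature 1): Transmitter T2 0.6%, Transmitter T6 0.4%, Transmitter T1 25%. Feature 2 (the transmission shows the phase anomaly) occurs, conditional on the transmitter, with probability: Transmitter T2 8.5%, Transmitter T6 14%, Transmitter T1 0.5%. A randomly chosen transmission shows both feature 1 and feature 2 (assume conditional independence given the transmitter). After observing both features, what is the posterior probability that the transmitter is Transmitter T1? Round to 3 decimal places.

0.841

By Bayes' rule, posterior ∝ prior × likelihood:
  Transmitter T2: 0.205 × 0.006 × 0.085 = 0.00010455
  Transmitter T6: 0.105 × 0.004 × 0.14 = 0.0000588
  Transmitter T1: 0.69 × 0.25 × 0.005 = 0.0008625
Total = 0.00102585.
P(Transmitter T1 | evidence) = 0.0008625 / 0.00102585 ≈ 0.841.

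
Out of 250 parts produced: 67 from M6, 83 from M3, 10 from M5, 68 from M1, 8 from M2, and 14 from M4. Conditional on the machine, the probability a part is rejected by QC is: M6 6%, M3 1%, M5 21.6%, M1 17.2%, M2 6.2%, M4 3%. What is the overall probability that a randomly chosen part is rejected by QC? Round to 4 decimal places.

By Bayes' rule, posterior ∝ prior × likelihood:
  M6: 0.268 × 0.06 = 0.01608
  M3: 0.332 × 0.01 = 0.00332
  M5: 0.04 × 0.216 = 0.00864
  M1: 0.272 × 0.172 = 0.046784
  M2: 0.032 × 0.062 = 0.001984
  M4: 0.056 × 0.03 = 0.00168
P(rejected) = 0.01608 + 0.00332 + 0.00864 + 0.046784 + 0.001984 + 0.00168 = 0.078488 → 0.0785.

0.0785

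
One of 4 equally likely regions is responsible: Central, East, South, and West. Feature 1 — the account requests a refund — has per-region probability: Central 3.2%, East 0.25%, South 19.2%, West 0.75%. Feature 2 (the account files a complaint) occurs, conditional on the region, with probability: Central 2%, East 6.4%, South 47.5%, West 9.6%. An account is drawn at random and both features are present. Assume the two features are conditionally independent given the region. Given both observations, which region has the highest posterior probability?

With a uniform prior (1/4 each), posterior ∝ likelihood:
  Central: 0.032 × 0.02 = 0.00064
  East: 0.0025 × 0.064 = 0.00016
  South: 0.192 × 0.475 = 0.0912
  West: 0.0075 × 0.096 = 0.00072
Total = 0.09272.
Largest term belongs to South, so South is most probable.

South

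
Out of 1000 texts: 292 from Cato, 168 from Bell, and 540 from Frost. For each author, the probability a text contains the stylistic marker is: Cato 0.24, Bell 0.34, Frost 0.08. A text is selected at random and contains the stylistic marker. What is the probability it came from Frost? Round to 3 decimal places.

0.254

Unnormalized posteriors (prior × likelihood):
  Cato: 0.292 × 0.24 = 0.07008
  Bell: 0.168 × 0.34 = 0.05712
  Frost: 0.54 × 0.08 = 0.0432
Total = 0.1704.
P(Frost | evidence) = 0.0432 / 0.1704 ≈ 0.254.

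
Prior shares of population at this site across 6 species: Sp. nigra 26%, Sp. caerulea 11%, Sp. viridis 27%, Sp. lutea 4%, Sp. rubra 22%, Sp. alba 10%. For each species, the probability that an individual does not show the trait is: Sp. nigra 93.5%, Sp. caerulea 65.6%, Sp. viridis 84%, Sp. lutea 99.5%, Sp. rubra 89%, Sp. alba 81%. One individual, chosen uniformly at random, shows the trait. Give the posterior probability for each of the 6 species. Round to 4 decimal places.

Taking complements, P(trait | each) = Sp. nigra 0.065, Sp. caerulea 0.344, Sp. viridis 0.16, Sp. lutea 0.005, Sp. rubra 0.11, Sp. alba 0.19.
Compute prior × likelihood for every hypothesis:
  Sp. nigra: 0.26 × 0.065 = 0.0169
  Sp. caerulea: 0.11 × 0.344 = 0.03784
  Sp. viridis: 0.27 × 0.16 = 0.0432
  Sp. lutea: 0.04 × 0.005 = 0.0002
  Sp. rubra: 0.22 × 0.11 = 0.0242
  Sp. alba: 0.1 × 0.19 = 0.019
Normalizing constant = 0.14134.
P(Sp. nigra | trait) = 0.0169/0.14134 ≈ 0.1196
P(Sp. caerulea | trait) = 0.03784/0.14134 ≈ 0.2677
P(Sp. viridis | trait) = 0.0432/0.14134 ≈ 0.3056
P(Sp. lutea | trait) = 0.0002/0.14134 ≈ 0.0014
P(Sp. rubra | trait) = 0.0242/0.14134 ≈ 0.1712
P(Sp. alba | trait) = 0.019/0.14134 ≈ 0.1344
(Check: 0.1196+0.2677+0.3056+0.0014+0.1712+0.1344 = 0.9999.)

Sp. nigra 0.1196, Sp. caerulea 0.2677, Sp. viridis 0.3056, Sp. lutea 0.0014, Sp. rubra 0.1712, Sp. alba 0.1344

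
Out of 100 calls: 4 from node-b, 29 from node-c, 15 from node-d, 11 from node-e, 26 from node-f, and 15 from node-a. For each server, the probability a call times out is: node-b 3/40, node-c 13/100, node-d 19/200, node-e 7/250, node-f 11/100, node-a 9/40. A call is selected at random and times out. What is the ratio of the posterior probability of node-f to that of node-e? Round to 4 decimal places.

9.2857

Compute prior × likelihood for every hypothesis:
  node-b: 0.04 × 0.075 = 0.003
  node-c: 0.29 × 0.13 = 0.0377
  node-d: 0.15 × 0.095 = 0.01425
  node-e: 0.11 × 0.028 = 0.00308
  node-f: 0.26 × 0.11 = 0.0286
  node-a: 0.15 × 0.225 = 0.03375
Total = 0.12038.
The ratio is 0.0286 / 0.00308 (the normalizer cancels) = 9.2857.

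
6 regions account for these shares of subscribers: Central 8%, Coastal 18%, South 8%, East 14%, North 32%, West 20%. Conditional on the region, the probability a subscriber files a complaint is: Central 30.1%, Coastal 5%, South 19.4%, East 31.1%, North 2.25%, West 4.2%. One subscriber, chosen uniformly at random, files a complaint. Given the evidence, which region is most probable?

East

Compute prior × likelihood for every hypothesis:
  Central: 0.08 × 0.301 = 0.02408
  Coastal: 0.18 × 0.05 = 0.009
  South: 0.08 × 0.194 = 0.01552
  East: 0.14 × 0.311 = 0.04354
  North: 0.32 × 0.0225 = 0.0072
  West: 0.2 × 0.042 = 0.0084
Total = 0.10774.
Largest term belongs to East, so East is most probable.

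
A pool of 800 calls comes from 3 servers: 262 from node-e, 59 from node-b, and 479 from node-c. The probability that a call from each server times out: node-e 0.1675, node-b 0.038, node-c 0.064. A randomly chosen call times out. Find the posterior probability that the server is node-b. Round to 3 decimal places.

Prior × likelihood for each hypothesis:
  node-e: 0.3275 × 0.1675 = 0.05485625
  node-b: 0.07375 × 0.038 = 0.0028025
  node-c: 0.59875 × 0.064 = 0.03832
Sum = 0.09597875.
P(node-b | evidence) = 0.0028025 / 0.09597875 ≈ 0.029.

0.029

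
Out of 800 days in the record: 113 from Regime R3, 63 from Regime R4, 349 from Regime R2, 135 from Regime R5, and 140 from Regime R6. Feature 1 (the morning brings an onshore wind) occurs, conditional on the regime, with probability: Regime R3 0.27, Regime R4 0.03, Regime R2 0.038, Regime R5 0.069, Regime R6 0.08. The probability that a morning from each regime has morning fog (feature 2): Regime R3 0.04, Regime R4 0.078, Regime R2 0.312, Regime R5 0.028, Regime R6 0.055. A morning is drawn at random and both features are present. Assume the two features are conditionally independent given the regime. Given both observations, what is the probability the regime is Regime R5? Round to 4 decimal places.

Prior × likelihood for each hypothesis:
  Regime R3: 0.14125 × 0.27 × 0.04 = 0.0015255
  Regime R4: 0.07875 × 0.03 × 0.078 = 0.000184275
  Regime R2: 0.43625 × 0.038 × 0.312 = 0.00517218
  Regime R5: 0.16875 × 0.069 × 0.028 = 0.000326025
  Regime R6: 0.175 × 0.08 × 0.055 = 0.00077
Total = 0.00797798.
P(Regime R5 | evidence) = 0.000326025 / 0.00797798 ≈ 0.0409.

0.0409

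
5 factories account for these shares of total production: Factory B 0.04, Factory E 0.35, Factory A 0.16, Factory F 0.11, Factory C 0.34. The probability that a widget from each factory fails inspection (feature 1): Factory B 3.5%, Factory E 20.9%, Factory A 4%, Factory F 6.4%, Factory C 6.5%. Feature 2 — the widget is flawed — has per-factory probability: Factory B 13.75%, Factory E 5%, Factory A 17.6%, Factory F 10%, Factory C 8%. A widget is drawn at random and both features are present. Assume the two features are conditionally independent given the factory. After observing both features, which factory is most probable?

By Bayes' rule, posterior ∝ prior × likelihood:
  Factory B: 0.04 × 0.035 × 0.1375 = 0.0001925
  Factory E: 0.35 × 0.209 × 0.05 = 0.0036575
  Factory A: 0.16 × 0.04 × 0.176 = 0.0011264
  Factory F: 0.11 × 0.064 × 0.1 = 0.000704
  Factory C: 0.34 × 0.065 × 0.08 = 0.001768
Normalizing constant = 0.0074484.
Largest term belongs to Factory E, so Factory E is most probable.

Factory E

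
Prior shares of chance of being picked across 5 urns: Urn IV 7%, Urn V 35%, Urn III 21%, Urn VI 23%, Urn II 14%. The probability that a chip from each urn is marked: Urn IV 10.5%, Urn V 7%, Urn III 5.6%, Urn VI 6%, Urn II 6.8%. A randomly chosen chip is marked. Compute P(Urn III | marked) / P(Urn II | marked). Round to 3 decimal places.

1.235

Compute prior × likelihood for every hypothesis:
  Urn IV: 0.07 × 0.105 = 0.00735
  Urn V: 0.35 × 0.07 = 0.0245
  Urn III: 0.21 × 0.056 = 0.01176
  Urn VI: 0.23 × 0.06 = 0.0138
  Urn II: 0.14 × 0.068 = 0.00952
Total = 0.06693.
The ratio is 0.01176 / 0.00952 (the normalizer cancels) = 1.235.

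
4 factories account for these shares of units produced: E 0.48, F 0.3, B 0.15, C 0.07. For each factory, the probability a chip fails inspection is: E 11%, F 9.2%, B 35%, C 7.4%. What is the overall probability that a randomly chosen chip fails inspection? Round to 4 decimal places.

0.1381

By Bayes' rule, posterior ∝ prior × likelihood:
  E: 0.48 × 0.11 = 0.0528
  F: 0.3 × 0.092 = 0.0276
  B: 0.15 × 0.35 = 0.0525
  C: 0.07 × 0.074 = 0.00518
P(nonconforming) = 0.0528 + 0.0276 + 0.0525 + 0.00518 = 0.13808 → 0.1381.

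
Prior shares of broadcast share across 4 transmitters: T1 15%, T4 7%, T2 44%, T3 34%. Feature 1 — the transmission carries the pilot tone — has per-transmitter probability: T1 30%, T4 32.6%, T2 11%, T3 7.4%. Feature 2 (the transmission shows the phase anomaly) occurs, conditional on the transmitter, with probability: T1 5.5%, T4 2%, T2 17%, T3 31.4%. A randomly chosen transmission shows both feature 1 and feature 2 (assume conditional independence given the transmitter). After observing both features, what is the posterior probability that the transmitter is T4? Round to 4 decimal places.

0.0239

Prior × likelihood for each hypothesis:
  T1: 0.15 × 0.3 × 0.055 = 0.002475
  T4: 0.07 × 0.326 × 0.02 = 0.0004564
  T2: 0.44 × 0.11 × 0.17 = 0.008228
  T3: 0.34 × 0.074 × 0.314 = 0.00790024
Normalizing constant = 0.01905964.
P(T4 | evidence) = 0.0004564 / 0.01905964 ≈ 0.0239.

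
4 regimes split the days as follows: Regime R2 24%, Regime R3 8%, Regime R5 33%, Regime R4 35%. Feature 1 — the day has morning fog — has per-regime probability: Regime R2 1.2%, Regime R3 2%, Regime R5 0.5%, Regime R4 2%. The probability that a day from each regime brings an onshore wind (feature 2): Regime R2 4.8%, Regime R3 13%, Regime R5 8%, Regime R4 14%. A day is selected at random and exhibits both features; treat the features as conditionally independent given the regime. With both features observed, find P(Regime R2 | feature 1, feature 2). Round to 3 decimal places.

Unnormalized posteriors (prior × likelihood):
  Regime R2: 0.24 × 0.012 × 0.048 = 0.00013824
  Regime R3: 0.08 × 0.02 × 0.13 = 0.000208
  Regime R5: 0.33 × 0.005 × 0.08 = 0.000132
  Regime R4: 0.35 × 0.02 × 0.14 = 0.00098
Sum = 0.00145824.
P(Regime R2 | evidence) = 0.00013824 / 0.00145824 ≈ 0.095.

0.095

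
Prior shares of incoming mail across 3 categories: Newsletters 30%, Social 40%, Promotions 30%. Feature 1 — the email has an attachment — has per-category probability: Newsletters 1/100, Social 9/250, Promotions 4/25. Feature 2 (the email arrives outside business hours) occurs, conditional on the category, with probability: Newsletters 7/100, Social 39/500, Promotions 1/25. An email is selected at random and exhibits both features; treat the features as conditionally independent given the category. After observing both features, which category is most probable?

Unnormalized posteriors (prior × likelihood):
  Newsletters: 0.3 × 0.01 × 0.07 = 0.00021
  Social: 0.4 × 0.036 × 0.078 = 0.0011232
  Promotions: 0.3 × 0.16 × 0.04 = 0.00192
Sum = 0.0032532.
Largest term belongs to Promotions, so Promotions is most probable.

Promotions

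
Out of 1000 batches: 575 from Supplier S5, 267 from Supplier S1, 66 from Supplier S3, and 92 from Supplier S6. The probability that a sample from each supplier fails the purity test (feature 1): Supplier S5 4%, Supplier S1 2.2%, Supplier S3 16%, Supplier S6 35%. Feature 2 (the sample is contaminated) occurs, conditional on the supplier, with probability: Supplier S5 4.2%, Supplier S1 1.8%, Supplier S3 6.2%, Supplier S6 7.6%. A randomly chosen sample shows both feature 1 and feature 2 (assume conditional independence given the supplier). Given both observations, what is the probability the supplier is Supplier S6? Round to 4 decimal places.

Prior × likelihood for each hypothesis:
  Supplier S5: 0.575 × 0.04 × 0.042 = 0.000966
  Supplier S1: 0.267 × 0.022 × 0.018 = 0.000105732
  Supplier S3: 0.066 × 0.16 × 0.062 = 0.00065472
  Supplier S6: 0.092 × 0.35 × 0.076 = 0.0024472
Total = 0.004173652.
P(Supplier S6 | evidence) = 0.0024472 / 0.004173652 ≈ 0.5863.

0.5863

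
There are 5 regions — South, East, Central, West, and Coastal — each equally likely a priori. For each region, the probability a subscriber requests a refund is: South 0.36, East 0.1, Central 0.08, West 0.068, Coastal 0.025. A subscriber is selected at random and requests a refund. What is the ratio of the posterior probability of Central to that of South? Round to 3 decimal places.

0.222

Since the prior is uniform, the posterior is proportional to the likelihood:
  South: 0.36
  East: 0.1
  Central: 0.08
  West: 0.068
  Coastal: 0.025
Total = 0.633.
The ratio is 0.08 / 0.36 (the normalizer cancels) = 0.222.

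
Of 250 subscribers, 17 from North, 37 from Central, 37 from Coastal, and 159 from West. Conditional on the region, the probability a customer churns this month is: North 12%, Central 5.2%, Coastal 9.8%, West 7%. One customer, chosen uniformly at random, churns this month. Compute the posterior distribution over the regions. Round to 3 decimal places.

Unnormalized posteriors (prior × likelihood):
  North: 0.068 × 0.12 = 0.00816
  Central: 0.148 × 0.052 = 0.007696
  Coastal: 0.148 × 0.098 = 0.014504
  West: 0.636 × 0.07 = 0.04452
Total = 0.07488.
P(North | churn) = 0.00816/0.07488 ≈ 0.109
P(Central | churn) = 0.007696/0.07488 ≈ 0.103
P(Coastal | churn) = 0.014504/0.07488 ≈ 0.194
P(West | churn) = 0.04452/0.07488 ≈ 0.595
(Check: 0.109+0.103+0.194+0.595 = 1.001.)

North 0.109, Central 0.103, Coastal 0.194, West 0.595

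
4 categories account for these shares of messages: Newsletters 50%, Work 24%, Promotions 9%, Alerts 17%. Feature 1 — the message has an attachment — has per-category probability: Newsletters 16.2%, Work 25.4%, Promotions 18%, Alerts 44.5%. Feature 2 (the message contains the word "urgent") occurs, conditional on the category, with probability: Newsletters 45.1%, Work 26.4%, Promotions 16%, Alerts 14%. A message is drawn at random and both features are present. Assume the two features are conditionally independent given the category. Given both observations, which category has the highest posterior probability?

Newsletters

Compute prior × likelihood for every hypothesis:
  Newsletters: 0.5 × 0.162 × 0.451 = 0.036531
  Work: 0.24 × 0.254 × 0.264 = 0.01609344
  Promotions: 0.09 × 0.18 × 0.16 = 0.002592
  Alerts: 0.17 × 0.445 × 0.14 = 0.010591
Sum = 0.06580744.
Largest term belongs to Newsletters, so Newsletters is most probable.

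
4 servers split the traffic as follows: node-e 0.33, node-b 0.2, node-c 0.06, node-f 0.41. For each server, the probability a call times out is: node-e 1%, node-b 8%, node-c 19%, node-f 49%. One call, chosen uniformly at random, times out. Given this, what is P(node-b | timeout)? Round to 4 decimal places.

By Bayes' rule, posterior ∝ prior × likelihood:
  node-e: 0.33 × 0.01 = 0.0033
  node-b: 0.2 × 0.08 = 0.016
  node-c: 0.06 × 0.19 = 0.0114
  node-f: 0.41 × 0.49 = 0.2009
Total = 0.2316.
P(node-b | evidence) = 0.016 / 0.2316 ≈ 0.0691.

0.0691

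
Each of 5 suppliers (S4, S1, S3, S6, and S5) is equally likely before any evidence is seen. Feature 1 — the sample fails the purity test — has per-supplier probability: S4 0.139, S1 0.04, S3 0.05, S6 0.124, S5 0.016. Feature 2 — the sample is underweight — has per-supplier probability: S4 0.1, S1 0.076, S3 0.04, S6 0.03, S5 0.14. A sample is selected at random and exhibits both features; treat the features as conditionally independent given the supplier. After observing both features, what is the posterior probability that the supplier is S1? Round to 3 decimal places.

With a uniform prior (1/5 each), posterior ∝ likelihood:
  S4: 0.139 × 0.1 = 0.0139
  S1: 0.04 × 0.076 = 0.00304
  S3: 0.05 × 0.04 = 0.002
  S6: 0.124 × 0.03 = 0.00372
  S5: 0.016 × 0.14 = 0.00224
Total = 0.0249.
P(S1 | evidence) = 0.00304 / 0.0249 ≈ 0.122.

0.122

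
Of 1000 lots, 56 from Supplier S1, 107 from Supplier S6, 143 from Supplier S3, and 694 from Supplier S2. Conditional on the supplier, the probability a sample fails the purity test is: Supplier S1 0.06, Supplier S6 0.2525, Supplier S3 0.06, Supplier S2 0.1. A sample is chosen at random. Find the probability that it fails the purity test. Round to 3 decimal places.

Unnormalized posteriors (prior × likelihood):
  Supplier S1: 0.056 × 0.06 = 0.00336
  Supplier S6: 0.107 × 0.2525 = 0.0270175
  Supplier S3: 0.143 × 0.06 = 0.00858
  Supplier S2: 0.694 × 0.1 = 0.0694
P(off-spec) = 0.00336 + 0.0270175 + 0.00858 + 0.0694 = 0.1083575 → 0.108.

0.108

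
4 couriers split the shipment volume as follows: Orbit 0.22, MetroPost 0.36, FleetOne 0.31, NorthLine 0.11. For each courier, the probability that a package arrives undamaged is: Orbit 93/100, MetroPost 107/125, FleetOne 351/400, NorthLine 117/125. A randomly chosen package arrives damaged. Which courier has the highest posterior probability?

Taking complements, P(damaged | each) = Orbit 0.07, MetroPost 0.144, FleetOne 0.1225, NorthLine 0.064.
Prior × likelihood for each hypothesis:
  Orbit: 0.22 × 0.07 = 0.0154
  MetroPost: 0.36 × 0.144 = 0.05184
  FleetOne: 0.31 × 0.1225 = 0.037975
  NorthLine: 0.11 × 0.064 = 0.00704
Sum = 0.112255.
Largest term belongs to MetroPost, so MetroPost is most probable.

MetroPost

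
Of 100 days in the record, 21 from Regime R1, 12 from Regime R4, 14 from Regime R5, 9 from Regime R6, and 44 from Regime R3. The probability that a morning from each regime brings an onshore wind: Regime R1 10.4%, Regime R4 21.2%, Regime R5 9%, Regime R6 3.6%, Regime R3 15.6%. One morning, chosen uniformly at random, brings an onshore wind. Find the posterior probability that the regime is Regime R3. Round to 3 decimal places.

0.521

Prior × likelihood for each hypothesis:
  Regime R1: 0.21 × 0.104 = 0.02184
  Regime R4: 0.12 × 0.212 = 0.02544
  Regime R5: 0.14 × 0.09 = 0.0126
  Regime R6: 0.09 × 0.036 = 0.00324
  Regime R3: 0.44 × 0.156 = 0.06864
Sum = 0.13176.
P(Regime R3 | evidence) = 0.06864 / 0.13176 ≈ 0.521.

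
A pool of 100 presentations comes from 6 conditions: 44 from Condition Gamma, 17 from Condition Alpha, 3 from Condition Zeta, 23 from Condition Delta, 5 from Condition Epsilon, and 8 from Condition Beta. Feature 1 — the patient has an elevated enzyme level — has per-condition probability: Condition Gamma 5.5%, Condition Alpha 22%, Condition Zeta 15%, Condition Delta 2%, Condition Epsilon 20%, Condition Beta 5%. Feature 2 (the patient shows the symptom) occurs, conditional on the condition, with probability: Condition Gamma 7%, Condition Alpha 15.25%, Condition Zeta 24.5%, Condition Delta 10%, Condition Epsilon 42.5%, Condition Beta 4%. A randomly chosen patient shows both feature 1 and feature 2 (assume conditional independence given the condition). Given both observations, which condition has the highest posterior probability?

Unnormalized posteriors (prior × likelihood):
  Condition Gamma: 0.44 × 0.055 × 0.07 = 0.001694
  Condition Alpha: 0.17 × 0.22 × 0.1525 = 0.0057035
  Condition Zeta: 0.03 × 0.15 × 0.245 = 0.0011025
  Condition Delta: 0.23 × 0.02 × 0.1 = 0.00046
  Condition Epsilon: 0.05 × 0.2 × 0.425 = 0.00425
  Condition Beta: 0.08 × 0.05 × 0.04 = 0.00016
Sum = 0.01337.
Largest term belongs to Condition Alpha, so Condition Alpha is most probable.

Condition Alpha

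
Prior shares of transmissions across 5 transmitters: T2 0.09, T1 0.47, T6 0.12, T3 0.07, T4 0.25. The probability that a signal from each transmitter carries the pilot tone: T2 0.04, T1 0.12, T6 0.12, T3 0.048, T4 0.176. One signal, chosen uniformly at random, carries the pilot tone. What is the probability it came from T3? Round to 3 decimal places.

Prior × likelihood for each hypothesis:
  T2: 0.09 × 0.04 = 0.0036
  T1: 0.47 × 0.12 = 0.0564
  T6: 0.12 × 0.12 = 0.0144
  T3: 0.07 × 0.048 = 0.00336
  T4: 0.25 × 0.176 = 0.044
Sum = 0.12176.
P(T3 | evidence) = 0.00336 / 0.12176 ≈ 0.028.

0.028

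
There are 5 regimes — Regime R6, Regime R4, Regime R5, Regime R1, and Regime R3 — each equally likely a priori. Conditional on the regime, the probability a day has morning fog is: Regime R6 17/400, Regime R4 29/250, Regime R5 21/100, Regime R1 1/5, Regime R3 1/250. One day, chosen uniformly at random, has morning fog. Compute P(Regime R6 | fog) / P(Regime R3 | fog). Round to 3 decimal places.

10.625

With a uniform prior (1/5 each), posterior ∝ likelihood:
  Regime R6: 0.0425
  Regime R4: 0.116
  Regime R5: 0.21
  Regime R1: 0.2
  Regime R3: 0.004
Total = 0.5725.
The ratio is 0.0425 / 0.004 (the normalizer cancels) = 10.625.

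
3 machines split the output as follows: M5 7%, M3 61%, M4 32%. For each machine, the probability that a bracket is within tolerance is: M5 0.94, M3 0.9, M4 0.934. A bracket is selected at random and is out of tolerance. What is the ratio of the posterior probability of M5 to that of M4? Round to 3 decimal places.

Taking complements, P(oversize | each) = M5 0.06, M3 0.1, M4 0.066.
By Bayes' rule, posterior ∝ prior × likelihood:
  M5: 0.07 × 0.06 = 0.0042
  M3: 0.61 × 0.1 = 0.061
  M4: 0.32 × 0.066 = 0.02112
Normalizing constant = 0.08632.
The ratio is 0.0042 / 0.02112 (the normalizer cancels) = 0.199.

0.199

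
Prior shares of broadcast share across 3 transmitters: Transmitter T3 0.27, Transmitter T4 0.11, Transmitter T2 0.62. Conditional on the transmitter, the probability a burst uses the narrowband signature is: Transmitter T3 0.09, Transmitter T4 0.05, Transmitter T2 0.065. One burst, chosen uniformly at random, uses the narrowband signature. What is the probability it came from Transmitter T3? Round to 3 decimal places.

Compute prior × likelihood for every hypothesis:
  Transmitter T3: 0.27 × 0.09 = 0.0243
  Transmitter T4: 0.11 × 0.05 = 0.0055
  Transmitter T2: 0.62 × 0.065 = 0.0403
Normalizing constant = 0.0701.
P(Transmitter T3 | evidence) = 0.0243 / 0.0701 ≈ 0.347.

0.347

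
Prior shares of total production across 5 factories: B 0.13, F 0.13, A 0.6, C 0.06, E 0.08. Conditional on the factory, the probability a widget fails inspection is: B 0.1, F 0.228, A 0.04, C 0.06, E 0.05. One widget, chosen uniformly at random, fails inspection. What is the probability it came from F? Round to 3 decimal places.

0.399

Unnormalized posteriors (prior × likelihood):
  B: 0.13 × 0.1 = 0.013
  F: 0.13 × 0.228 = 0.02964
  A: 0.6 × 0.04 = 0.024
  C: 0.06 × 0.06 = 0.0036
  E: 0.08 × 0.05 = 0.004
Normalizing constant = 0.07424.
P(F | evidence) = 0.02964 / 0.07424 ≈ 0.399.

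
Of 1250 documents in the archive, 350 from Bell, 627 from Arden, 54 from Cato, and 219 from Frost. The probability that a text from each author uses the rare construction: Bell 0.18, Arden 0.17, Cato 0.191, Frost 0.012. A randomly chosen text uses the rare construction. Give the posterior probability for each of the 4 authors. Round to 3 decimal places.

Prior × likelihood for each hypothesis:
  Bell: 0.28 × 0.18 = 0.0504
  Arden: 0.5016 × 0.17 = 0.085272
  Cato: 0.0432 × 0.191 = 0.0082512
  Frost: 0.1752 × 0.012 = 0.0021024
Total = 0.1460256.
P(Bell | rare-form) = 0.0504/0.1460256 ≈ 0.345
P(Arden | rare-form) = 0.085272/0.1460256 ≈ 0.584
P(Cato | rare-form) = 0.0082512/0.1460256 ≈ 0.057
P(Frost | rare-form) = 0.0021024/0.1460256 ≈ 0.014

Bell 0.345, Arden 0.584, Cato 0.057, Frost 0.014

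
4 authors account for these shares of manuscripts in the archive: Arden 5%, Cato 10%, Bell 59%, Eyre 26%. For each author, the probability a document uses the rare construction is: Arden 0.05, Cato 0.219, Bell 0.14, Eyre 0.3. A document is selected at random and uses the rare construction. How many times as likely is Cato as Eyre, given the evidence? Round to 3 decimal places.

0.281

Prior × likelihood for each hypothesis:
  Arden: 0.05 × 0.05 = 0.0025
  Cato: 0.1 × 0.219 = 0.0219
  Bell: 0.59 × 0.14 = 0.0826
  Eyre: 0.26 × 0.3 = 0.078
Total = 0.185.
The ratio is 0.0219 / 0.078 (the normalizer cancels) = 0.281.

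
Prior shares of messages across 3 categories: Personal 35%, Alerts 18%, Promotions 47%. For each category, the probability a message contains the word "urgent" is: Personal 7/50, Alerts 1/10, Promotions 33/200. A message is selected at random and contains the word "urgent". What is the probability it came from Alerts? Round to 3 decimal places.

0.125

By Bayes' rule, posterior ∝ prior × likelihood:
  Personal: 0.35 × 0.14 = 0.049
  Alerts: 0.18 × 0.1 = 0.018
  Promotions: 0.47 × 0.165 = 0.07755
Total = 0.14455.
P(Alerts | evidence) = 0.018 / 0.14455 ≈ 0.125.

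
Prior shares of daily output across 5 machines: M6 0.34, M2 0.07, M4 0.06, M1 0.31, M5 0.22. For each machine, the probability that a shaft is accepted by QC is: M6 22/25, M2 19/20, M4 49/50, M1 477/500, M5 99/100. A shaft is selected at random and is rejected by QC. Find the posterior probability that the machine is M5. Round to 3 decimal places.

0.036

Taking complements, P(rejected | each) = M6 0.12, M2 0.05, M4 0.02, M1 0.046, M5 0.01.
Prior × likelihood for each hypothesis:
  M6: 0.34 × 0.12 = 0.0408
  M2: 0.07 × 0.05 = 0.0035
  M4: 0.06 × 0.02 = 0.0012
  M1: 0.31 × 0.046 = 0.01426
  M5: 0.22 × 0.01 = 0.0022
Sum = 0.06196.
P(M5 | evidence) = 0.0022 / 0.06196 ≈ 0.036.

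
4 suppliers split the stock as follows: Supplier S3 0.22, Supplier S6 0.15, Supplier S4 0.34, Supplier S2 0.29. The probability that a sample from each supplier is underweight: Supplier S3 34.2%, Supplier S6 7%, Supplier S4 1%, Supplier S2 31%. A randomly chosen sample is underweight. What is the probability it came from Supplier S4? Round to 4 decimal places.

Compute prior × likelihood for every hypothesis:
  Supplier S3: 0.22 × 0.342 = 0.07524
  Supplier S6: 0.15 × 0.07 = 0.0105
  Supplier S4: 0.34 × 0.01 = 0.0034
  Supplier S2: 0.29 × 0.31 = 0.0899
Total = 0.17904.
P(Supplier S4 | evidence) = 0.0034 / 0.17904 ≈ 0.0190.

0.0190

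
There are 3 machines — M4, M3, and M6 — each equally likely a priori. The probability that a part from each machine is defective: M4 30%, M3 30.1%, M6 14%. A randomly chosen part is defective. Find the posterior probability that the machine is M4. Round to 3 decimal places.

With a uniform prior (1/3 each), posterior ∝ likelihood:
  M4: 0.3
  M3: 0.301
  M6: 0.14
Sum = 0.741.
P(M4 | evidence) = 0.3 / 0.741 ≈ 0.405.

0.405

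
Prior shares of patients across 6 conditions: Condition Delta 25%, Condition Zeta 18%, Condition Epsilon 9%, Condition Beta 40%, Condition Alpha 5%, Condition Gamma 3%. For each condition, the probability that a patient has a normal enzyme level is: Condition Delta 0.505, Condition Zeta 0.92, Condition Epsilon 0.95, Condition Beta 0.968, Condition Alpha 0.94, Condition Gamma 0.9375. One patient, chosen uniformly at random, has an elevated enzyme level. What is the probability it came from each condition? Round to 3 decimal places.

Condition Delta 0.772, Condition Zeta 0.090, Condition Epsilon 0.028, Condition Beta 0.080, Condition Alpha 0.019, Condition Gamma 0.012

Taking complements, P(elevated | each) = Condition Delta 0.495, Condition Zeta 0.08, Condition Epsilon 0.05, Condition Beta 0.032, Condition Alpha 0.06, Condition Gamma 0.0625.
By Bayes' rule, posterior ∝ prior × likelihood:
  Condition Delta: 0.25 × 0.495 = 0.12375
  Condition Zeta: 0.18 × 0.08 = 0.0144
  Condition Epsilon: 0.09 × 0.05 = 0.0045
  Condition Beta: 0.4 × 0.032 = 0.0128
  Condition Alpha: 0.05 × 0.06 = 0.003
  Condition Gamma: 0.03 × 0.0625 = 0.001875
Normalizing constant = 0.160325.
P(Condition Delta | elevated) = 0.12375/0.160325 ≈ 0.772
P(Condition Zeta | elevated) = 0.0144/0.160325 ≈ 0.090
P(Condition Epsilon | elevated) = 0.0045/0.160325 ≈ 0.028
P(Condition Beta | elevated) = 0.0128/0.160325 ≈ 0.080
P(Condition Alpha | elevated) = 0.003/0.160325 ≈ 0.019
P(Condition Gamma | elevated) = 0.001875/0.160325 ≈ 0.012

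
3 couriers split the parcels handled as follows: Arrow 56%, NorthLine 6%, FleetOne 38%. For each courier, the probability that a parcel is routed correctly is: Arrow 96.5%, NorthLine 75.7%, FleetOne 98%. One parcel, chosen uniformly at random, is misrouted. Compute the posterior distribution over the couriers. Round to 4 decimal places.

Taking complements, P(misrouted | each) = Arrow 0.035, NorthLine 0.243, FleetOne 0.02.
Unnormalized posteriors (prior × likelihood):
  Arrow: 0.56 × 0.035 = 0.0196
  NorthLine: 0.06 × 0.243 = 0.01458
  FleetOne: 0.38 × 0.02 = 0.0076
Sum = 0.04178.
P(Arrow | misrouted) = 0.0196/0.04178 ≈ 0.4691
P(NorthLine | misrouted) = 0.01458/0.04178 ≈ 0.3490
P(FleetOne | misrouted) = 0.0076/0.04178 ≈ 0.1819

Arrow 0.4691, NorthLine 0.3490, FleetOne 0.1819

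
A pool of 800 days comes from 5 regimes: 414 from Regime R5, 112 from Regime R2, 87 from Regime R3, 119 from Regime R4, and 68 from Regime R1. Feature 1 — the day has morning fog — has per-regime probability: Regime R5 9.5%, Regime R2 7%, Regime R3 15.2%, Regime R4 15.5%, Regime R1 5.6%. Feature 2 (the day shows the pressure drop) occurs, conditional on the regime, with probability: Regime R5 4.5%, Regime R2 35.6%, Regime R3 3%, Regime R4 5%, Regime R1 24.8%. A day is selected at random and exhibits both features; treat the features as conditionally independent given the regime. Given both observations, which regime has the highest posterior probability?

By Bayes' rule, posterior ∝ prior × likelihood:
  Regime R5: 0.5175 × 0.095 × 0.045 = 0.0022123125
  Regime R2: 0.14 × 0.07 × 0.356 = 0.0034888
  Regime R3: 0.10875 × 0.152 × 0.03 = 0.0004959
  Regime R4: 0.14875 × 0.155 × 0.05 = 0.0011528125
  Regime R1: 0.085 × 0.056 × 0.248 = 0.00118048
Normalizing constant = 0.008530305.
Largest term belongs to Regime R2, so Regime R2 is most probable.

Regime R2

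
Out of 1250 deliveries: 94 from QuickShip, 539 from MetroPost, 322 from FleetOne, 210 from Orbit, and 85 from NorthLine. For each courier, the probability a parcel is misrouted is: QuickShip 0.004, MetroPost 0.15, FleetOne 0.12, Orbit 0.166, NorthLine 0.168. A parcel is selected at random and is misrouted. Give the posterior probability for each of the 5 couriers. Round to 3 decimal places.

QuickShip 0.002, MetroPost 0.478, FleetOne 0.229, Orbit 0.206, NorthLine 0.084

Unnormalized posteriors (prior × likelihood):
  QuickShip: 0.0752 × 0.004 = 0.0003008
  MetroPost: 0.4312 × 0.15 = 0.06468
  FleetOne: 0.2576 × 0.12 = 0.030912
  Orbit: 0.168 × 0.166 = 0.027888
  NorthLine: 0.068 × 0.168 = 0.011424
Total = 0.1352048.
P(QuickShip | misrouted) = 0.0003008/0.1352048 ≈ 0.002
P(MetroPost | misrouted) = 0.06468/0.1352048 ≈ 0.478
P(FleetOne | misrouted) = 0.030912/0.1352048 ≈ 0.229
P(Orbit | misrouted) = 0.027888/0.1352048 ≈ 0.206
P(NorthLine | misrouted) = 0.011424/0.1352048 ≈ 0.084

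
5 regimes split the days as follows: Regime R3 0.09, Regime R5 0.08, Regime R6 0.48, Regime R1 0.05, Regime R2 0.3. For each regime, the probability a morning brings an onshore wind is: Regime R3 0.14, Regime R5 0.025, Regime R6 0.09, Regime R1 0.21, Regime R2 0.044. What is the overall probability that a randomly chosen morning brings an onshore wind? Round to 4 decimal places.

Unnormalized posteriors (prior × likelihood):
  Regime R3: 0.09 × 0.14 = 0.0126
  Regime R5: 0.08 × 0.025 = 0.002
  Regime R6: 0.48 × 0.09 = 0.0432
  Regime R1: 0.05 × 0.21 = 0.0105
  Regime R2: 0.3 × 0.044 = 0.0132
P(onshore) = 0.0126 + 0.002 + 0.0432 + 0.0105 + 0.0132 = 0.0815 → 0.0815.

0.0815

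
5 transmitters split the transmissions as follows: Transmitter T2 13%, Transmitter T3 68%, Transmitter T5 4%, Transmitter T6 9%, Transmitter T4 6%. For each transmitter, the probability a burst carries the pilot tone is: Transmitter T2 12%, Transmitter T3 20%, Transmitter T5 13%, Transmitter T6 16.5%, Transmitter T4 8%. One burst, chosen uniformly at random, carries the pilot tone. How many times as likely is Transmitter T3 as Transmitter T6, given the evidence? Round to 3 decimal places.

By Bayes' rule, posterior ∝ prior × likelihood:
  Transmitter T2: 0.13 × 0.12 = 0.0156
  Transmitter T3: 0.68 × 0.2 = 0.136
  Transmitter T5: 0.04 × 0.13 = 0.0052
  Transmitter T6: 0.09 × 0.165 = 0.01485
  Transmitter T4: 0.06 × 0.08 = 0.0048
Normalizing constant = 0.17645.
The ratio is 0.136 / 0.01485 (the normalizer cancels) = 9.158.

9.158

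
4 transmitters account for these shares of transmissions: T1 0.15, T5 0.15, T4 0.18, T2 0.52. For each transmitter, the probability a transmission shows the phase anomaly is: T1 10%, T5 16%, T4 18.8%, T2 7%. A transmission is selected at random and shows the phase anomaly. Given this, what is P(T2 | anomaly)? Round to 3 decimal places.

0.333

Compute prior × likelihood for every hypothesis:
  T1: 0.15 × 0.1 = 0.015
  T5: 0.15 × 0.16 = 0.024
  T4: 0.18 × 0.188 = 0.03384
  T2: 0.52 × 0.07 = 0.0364
Sum = 0.10924.
P(T2 | evidence) = 0.0364 / 0.10924 ≈ 0.333.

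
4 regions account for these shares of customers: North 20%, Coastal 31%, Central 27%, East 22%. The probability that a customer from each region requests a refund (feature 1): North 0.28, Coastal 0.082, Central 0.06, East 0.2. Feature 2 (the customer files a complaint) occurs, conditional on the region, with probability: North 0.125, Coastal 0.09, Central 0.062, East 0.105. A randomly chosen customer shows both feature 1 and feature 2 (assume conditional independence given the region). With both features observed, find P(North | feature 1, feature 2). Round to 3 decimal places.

Prior × likelihood for each hypothesis:
  North: 0.2 × 0.28 × 0.125 = 0.007
  Coastal: 0.31 × 0.082 × 0.09 = 0.0022878
  Central: 0.27 × 0.06 × 0.062 = 0.0010044
  East: 0.22 × 0.2 × 0.105 = 0.00462
Normalizing constant = 0.0149122.
P(North | evidence) = 0.007 / 0.0149122 ≈ 0.469.

0.469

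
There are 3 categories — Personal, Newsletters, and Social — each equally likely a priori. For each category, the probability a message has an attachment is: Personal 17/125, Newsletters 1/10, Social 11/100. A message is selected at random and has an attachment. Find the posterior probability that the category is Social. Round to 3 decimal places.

0.318

With a uniform prior (1/3 each), posterior ∝ likelihood:
  Personal: 0.136
  Newsletters: 0.1
  Social: 0.11
Normalizing constant = 0.346.
P(Social | evidence) = 0.11 / 0.346 ≈ 0.318.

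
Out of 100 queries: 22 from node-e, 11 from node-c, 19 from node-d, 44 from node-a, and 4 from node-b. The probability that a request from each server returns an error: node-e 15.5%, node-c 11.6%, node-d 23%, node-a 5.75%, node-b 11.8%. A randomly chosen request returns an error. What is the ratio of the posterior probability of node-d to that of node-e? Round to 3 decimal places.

Compute prior × likelihood for every hypothesis:
  node-e: 0.22 × 0.155 = 0.0341
  node-c: 0.11 × 0.116 = 0.01276
  node-d: 0.19 × 0.23 = 0.0437
  node-a: 0.44 × 0.0575 = 0.0253
  node-b: 0.04 × 0.118 = 0.00472
Sum = 0.12058.
The ratio is 0.0437 / 0.0341 (the normalizer cancels) = 1.282.

1.282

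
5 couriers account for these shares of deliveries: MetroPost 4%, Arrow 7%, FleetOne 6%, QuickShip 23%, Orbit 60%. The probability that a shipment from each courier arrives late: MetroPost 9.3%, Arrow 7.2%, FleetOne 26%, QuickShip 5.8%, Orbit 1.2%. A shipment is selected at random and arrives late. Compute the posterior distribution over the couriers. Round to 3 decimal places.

MetroPost 0.083, Arrow 0.112, FleetOne 0.347, QuickShip 0.297, Orbit 0.160

Compute prior × likelihood for every hypothesis:
  MetroPost: 0.04 × 0.093 = 0.00372
  Arrow: 0.07 × 0.072 = 0.00504
  FleetOne: 0.06 × 0.26 = 0.0156
  QuickShip: 0.23 × 0.058 = 0.01334
  Orbit: 0.6 × 0.012 = 0.0072
Sum = 0.0449.
P(MetroPost | late) = 0.00372/0.0449 ≈ 0.083
P(Arrow | late) = 0.00504/0.0449 ≈ 0.112
P(FleetOne | late) = 0.0156/0.0449 ≈ 0.347
P(QuickShip | late) = 0.01334/0.0449 ≈ 0.297
P(Orbit | late) = 0.0072/0.0449 ≈ 0.160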